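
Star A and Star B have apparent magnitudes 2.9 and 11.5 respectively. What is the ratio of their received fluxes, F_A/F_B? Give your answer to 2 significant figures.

F_A/F_B ≈ 2800

Magnitude difference = -8.6
Flux ratio = 10^(−0.4 Δm) = 10^(−0.4 × -8.6) = 10^3.440 = 2754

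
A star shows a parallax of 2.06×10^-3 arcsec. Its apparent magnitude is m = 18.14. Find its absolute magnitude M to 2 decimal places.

M ≈ 9.71

d = 1/p = 1/2.06×10^-3″ = 485.4 pc
5 log₁₀(d/10 pc) = 5 log₁₀(485.4) − 5 = 8.431
M = m − 5 log₁₀(d/10) = 18.14 − 8.431 = 9.709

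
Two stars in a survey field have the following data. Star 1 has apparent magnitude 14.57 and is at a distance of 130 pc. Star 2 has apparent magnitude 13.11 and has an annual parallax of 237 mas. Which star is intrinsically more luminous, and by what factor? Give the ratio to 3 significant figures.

Star 1: M = m − 5 log₁₀ d + 5 = 14.57 − 5·2.1139 + 5 = 9.000
Star 2: p = 237 mas = 0.237″ → d = 1/p = 4.219 pc
Star 2: M = m − 5 log₁₀ d + 5 = 13.11 − 5·0.6253 + 5 = 14.984
ΔM = M_1 − M_2 = 9.000 − (14.984) = -5.983; smaller M is more luminous → Star 1.
L ratio = 10^(0.4 |ΔM|) = 10^2.393 = 247.4

Star 1 is more luminous, by a factor of 247.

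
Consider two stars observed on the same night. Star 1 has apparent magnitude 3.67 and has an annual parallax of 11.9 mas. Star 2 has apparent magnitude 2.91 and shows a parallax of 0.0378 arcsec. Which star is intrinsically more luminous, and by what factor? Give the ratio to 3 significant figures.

Star 1 is more luminous, by a factor of 5.01.

Star 1: p = 11.9 mas = 0.0119″ → d = 1/p = 84.03 pc
Star 1: M = m − 5 log₁₀ d + 5 = 3.67 − 5·1.9245 + 5 = -0.952
Star 2: d = 1/p = 1/0.0378″ = 26.46 pc
Star 2: M = m − 5 log₁₀ d + 5 = 2.91 − 5·1.4225 + 5 = 0.797
ΔM = M_1 − M_2 = -0.952 − (0.797) = -1.750; smaller M is more luminous → Star 1.
L ratio = 10^(0.4 |ΔM|) = 10^0.700 = 5.011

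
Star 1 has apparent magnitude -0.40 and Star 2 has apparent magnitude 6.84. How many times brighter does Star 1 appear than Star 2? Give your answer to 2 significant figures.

790

Δm = -0.40 − (6.84) = -7.24
Flux ratio = 10^(−0.4 Δm) = 10^(−0.4 × -7.24) = 10^2.896 = 787.0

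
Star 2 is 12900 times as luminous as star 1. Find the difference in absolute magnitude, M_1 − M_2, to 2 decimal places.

M_1 − M_2 ≈ 10.28

Pogson: ΔM = −2.5 log₁₀(ratio) = −2.5 log₁₀(12900) = −2.5 × 4.1106 = -10.276
Star 2 is brighter so has the smaller magnitude: M_1 − M_2 is positive.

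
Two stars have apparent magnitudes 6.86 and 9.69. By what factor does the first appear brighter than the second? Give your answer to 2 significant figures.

14

Δm = 6.86 − (9.69) = -2.83
Flux ratio = 10^(−0.4 Δm) = 10^(−0.4 × -2.83) = 10^1.132 = 13.55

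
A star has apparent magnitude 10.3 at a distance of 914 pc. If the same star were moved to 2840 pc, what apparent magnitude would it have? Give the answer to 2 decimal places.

m ≈ 12.76

Flux ∝ 1/d², so Δm = 5 log₁₀(d₂/d₁) = 5 log₁₀(2840/914) = 2.462
m₂ = m₁ + Δm = 10.3 + (2.462) = 12.762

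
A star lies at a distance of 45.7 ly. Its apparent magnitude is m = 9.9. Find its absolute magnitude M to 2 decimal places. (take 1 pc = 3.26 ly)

M ≈ 9.17

d = 45.7 ly / 3.26 = 14.02 pc
5 log₁₀(d/10 pc) = 5 log₁₀(14.02) − 5 = 0.733
M = m − 5 log₁₀(d/10) = 9.9 − 0.733 = 9.167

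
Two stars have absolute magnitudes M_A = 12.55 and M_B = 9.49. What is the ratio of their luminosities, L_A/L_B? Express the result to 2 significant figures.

ΔM = M_A − M_B = 3.06
L_A/L_B = 10^(−0.4 ΔM) = 10^-1.224 = 0.05970

L_A/L_B ≈ 0.060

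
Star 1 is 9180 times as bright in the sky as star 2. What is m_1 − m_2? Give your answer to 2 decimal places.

m_1 − m_2 ≈ -9.91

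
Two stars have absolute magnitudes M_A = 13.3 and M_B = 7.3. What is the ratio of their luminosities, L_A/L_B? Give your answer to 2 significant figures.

ΔM = M_A − M_B = 6.0
L_A/L_B = 10^(−0.4 ΔM) = 10^-2.400 = 3.981×10^-3

L_A/L_B ≈ 4.0×10^-3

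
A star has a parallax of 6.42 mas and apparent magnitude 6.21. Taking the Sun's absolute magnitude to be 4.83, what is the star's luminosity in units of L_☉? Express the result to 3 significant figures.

L/L_☉ ≈ 68.1

d = 1/p = 1000/6.42 mas = 155.8 pc
M = m − 5 log₁₀ d + 5 = 6.21 − 5·2.1925 + 5 = 0.248
M − M_☉ = 0.248 − 4.83 = -4.582
L/L_☉ = 10^(−0.4 × -4.582) = 68.07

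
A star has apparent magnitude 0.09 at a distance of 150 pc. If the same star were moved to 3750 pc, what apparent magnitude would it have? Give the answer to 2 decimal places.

m ≈ 7.08

Flux ∝ 1/d², so Δm = 5 log₁₀(d₂/d₁) = 5 log₁₀(3750/150) = 6.990
m₂ = m₁ + Δm = 0.09 + (6.990) = 7.080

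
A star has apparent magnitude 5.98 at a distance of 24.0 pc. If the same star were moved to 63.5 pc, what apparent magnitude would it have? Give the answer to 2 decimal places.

Flux ∝ 1/d², so Δm = 5 log₁₀(d₂/d₁) = 5 log₁₀(63.5/24.0) = 2.113
m₂ = m₁ + Δm = 5.98 + (2.113) = 8.093

m ≈ 8.09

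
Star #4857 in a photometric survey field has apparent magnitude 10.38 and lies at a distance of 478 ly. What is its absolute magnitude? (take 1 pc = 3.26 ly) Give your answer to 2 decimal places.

d = 478 ly / 3.26 = 146.6 pc
5 log₁₀(d/10 pc) = 5 log₁₀(146.6) − 5 = 5.831
M = m − 5 log₁₀(d/10) = 10.38 − 5.831 = 4.549

M ≈ 4.55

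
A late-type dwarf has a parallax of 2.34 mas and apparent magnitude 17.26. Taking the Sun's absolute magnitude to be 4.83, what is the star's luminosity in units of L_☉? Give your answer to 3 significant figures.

L/L_☉ ≈ 0.0195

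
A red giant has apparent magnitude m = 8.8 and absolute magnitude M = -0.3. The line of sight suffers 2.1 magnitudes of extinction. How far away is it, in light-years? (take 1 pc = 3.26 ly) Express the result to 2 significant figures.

d ≈ 820 ly

m − M = 5 log₁₀(d/10 pc) + A  ⇒  8.8 − (-0.3) − 2.1 = 5 log₁₀(d/10)
7.000 = 5 log₁₀(d/10)
log₁₀ d = (m − M − A)/5 + 1 = 2.4000
d = 10^2.4000 = 251.2 pc
= 818.9 ly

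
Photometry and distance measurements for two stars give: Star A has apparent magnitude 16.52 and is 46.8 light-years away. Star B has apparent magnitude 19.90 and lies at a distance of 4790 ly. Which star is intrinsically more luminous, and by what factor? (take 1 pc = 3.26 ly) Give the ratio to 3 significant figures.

Star B is more luminous, by a factor of 466.

Star A: d = 46.8 ly / 3.26 = 14.36 pc
Star A: M = m − 5 log₁₀ d + 5 = 16.52 − 5·1.1570 + 5 = 15.735
Star B: d = 4790 ly / 3.26 = 1469 pc
Star B: M = m − 5 log₁₀ d + 5 = 19.90 − 5·3.1671 + 5 = 9.064
ΔM = M_A − M_B = 15.735 − (9.064) = 6.670; smaller M is more luminous → Star B.
L ratio = 10^(0.4 |ΔM|) = 10^2.668 = 465.8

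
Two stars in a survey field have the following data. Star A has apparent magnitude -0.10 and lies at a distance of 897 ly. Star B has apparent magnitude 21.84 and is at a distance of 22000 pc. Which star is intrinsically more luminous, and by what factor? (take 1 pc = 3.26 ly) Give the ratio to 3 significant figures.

Star A: d = 897 ly / 3.26 = 275.2 pc
Star A: M = m − 5 log₁₀ d + 5 = -0.10 − 5·2.4396 + 5 = -7.298
Star B: M = m − 5 log₁₀ d + 5 = 21.84 − 5·4.3424 + 5 = 5.128
ΔM = M_A − M_B = -7.298 − (5.128) = -12.426; smaller M is more luminous → Star A.
L ratio = 10^(0.4 |ΔM|) = 10^4.970 = 93390

Star A is more luminous, by a factor of 93400.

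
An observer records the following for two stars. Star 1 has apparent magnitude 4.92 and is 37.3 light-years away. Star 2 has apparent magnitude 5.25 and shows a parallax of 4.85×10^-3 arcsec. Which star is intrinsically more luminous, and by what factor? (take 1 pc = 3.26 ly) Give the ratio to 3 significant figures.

Star 1: d = 37.3 ly / 3.26 = 11.44 pc
Star 1: M = m − 5 log₁₀ d + 5 = 4.92 − 5·1.0585 + 5 = 4.628
Star 2: d = 1/p = 1/4.85×10^-3″ = 206.2 pc
Star 2: M = m − 5 log₁₀ d + 5 = 5.25 − 5·2.3143 + 5 = -1.321
ΔM = M_1 − M_2 = 4.628 − (-1.321) = 5.949; smaller M is more luminous → Star 2.
L ratio = 10^(0.4 |ΔM|) = 10^2.380 = 239.6

Star 2 is more luminous, by a factor of 240.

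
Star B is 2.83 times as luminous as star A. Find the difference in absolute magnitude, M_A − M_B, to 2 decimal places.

M_A − M_B ≈ 1.13

Pogson: ΔM = −2.5 log₁₀(ratio) = −2.5 log₁₀(2.83) = −2.5 × 0.4518 = -1.129
Star B is brighter so has the smaller magnitude: M_A − M_B is positive.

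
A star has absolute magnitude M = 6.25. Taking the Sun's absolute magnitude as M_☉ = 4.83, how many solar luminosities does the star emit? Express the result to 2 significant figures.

L/L_☉ ≈ 0.27

M − M_☉ = 6.25 − 4.83 = 1.420
L/L_☉ = 10^(−0.4 (M − M_☉)) = 10^-0.568 = 0.2704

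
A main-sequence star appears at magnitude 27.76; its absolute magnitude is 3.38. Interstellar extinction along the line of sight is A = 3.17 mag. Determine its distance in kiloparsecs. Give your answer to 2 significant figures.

m − M = 5 log₁₀(d/10 pc) + A  ⇒  27.76 − (3.38) − 3.17 = 5 log₁₀(d/10)
21.210 = 5 log₁₀(d/10)
log₁₀ d = (m − M − A)/5 + 1 = 5.2420
d = 10^5.2420 = 174600 pc
= 174.6 kpc

d ≈ 170 kpc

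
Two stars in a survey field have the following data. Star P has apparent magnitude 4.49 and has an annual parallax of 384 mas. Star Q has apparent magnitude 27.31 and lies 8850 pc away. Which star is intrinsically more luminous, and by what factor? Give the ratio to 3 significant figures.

Star P: p = 384 mas = 0.384″ → d = 1/p = 2.604 pc
Star P: M = m − 5 log₁₀ d + 5 = 4.49 − 5·0.4157 + 5 = 7.412
Star Q: M = m − 5 log₁₀ d + 5 = 27.31 − 5·3.9469 + 5 = 12.575
ΔM = M_P − M_Q = 7.412 − (12.575) = -5.164; smaller M is more luminous → Star P.
L ratio = 10^(0.4 |ΔM|) = 10^2.065 = 116.3

Star P is more luminous, by a factor of 116.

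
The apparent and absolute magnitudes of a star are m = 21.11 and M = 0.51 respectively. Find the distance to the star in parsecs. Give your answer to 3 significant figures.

d ≈ 132000 pc

μ = m − M = 20.600
m − M = 5 log₁₀ d − 5
log₁₀ d = (m − M)/5 + 1 = 5.1200
d = 10^5.1200 = 131800 pc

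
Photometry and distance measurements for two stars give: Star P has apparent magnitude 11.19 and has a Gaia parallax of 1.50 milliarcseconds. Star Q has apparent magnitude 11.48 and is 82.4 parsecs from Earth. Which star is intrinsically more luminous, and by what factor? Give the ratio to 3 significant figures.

Star P: p = 1.50 mas = 1.50×10^-3″ → d = 1/p = 666.7 pc
Star P: M = m − 5 log₁₀ d + 5 = 11.19 − 5·2.8239 + 5 = 2.070
Star Q: M = m − 5 log₁₀ d + 5 = 11.48 − 5·1.9159 + 5 = 6.900
ΔM = M_P − M_Q = 2.070 − (6.900) = -4.830; smaller M is more luminous → Star P.
L ratio = 10^(0.4 |ΔM|) = 10^1.932 = 85.50

Star P is more luminous, by a factor of 85.5.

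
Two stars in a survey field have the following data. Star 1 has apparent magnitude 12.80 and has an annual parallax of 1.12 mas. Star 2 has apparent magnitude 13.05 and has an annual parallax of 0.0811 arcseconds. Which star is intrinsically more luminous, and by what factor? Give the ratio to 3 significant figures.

Star 1: p = 1.12 mas = 1.12×10^-3″ → d = 1/p = 892.9 pc
Star 1: M = m − 5 log₁₀ d + 5 = 12.80 − 5·2.9508 + 5 = 3.046
Star 2: d = 1/p = 1/0.0811″ = 12.33 pc
Star 2: M = m − 5 log₁₀ d + 5 = 13.05 − 5·1.0910 + 5 = 12.595
ΔM = M_1 − M_2 = 3.046 − (12.595) = -9.549; smaller M is more luminous → Star 1.
L ratio = 10^(0.4 |ΔM|) = 10^3.820 = 6601

Star 1 is more luminous, by a factor of 6600.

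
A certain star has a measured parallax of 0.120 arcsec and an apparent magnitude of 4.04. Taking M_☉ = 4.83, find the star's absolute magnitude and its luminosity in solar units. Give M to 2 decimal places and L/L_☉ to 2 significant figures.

d = 1/p = 1/0.120″ = 8.333 pc
M = m − 5 log₁₀ d + 5 = 4.04 − 5·0.9208 + 5 = 4.436
M − M_☉ = 4.436 − 4.83 = -0.394
L/L_☉ = 10^(−0.4 × -0.394) = 1.438

M ≈ 4.44; L/L_☉ ≈ 1.4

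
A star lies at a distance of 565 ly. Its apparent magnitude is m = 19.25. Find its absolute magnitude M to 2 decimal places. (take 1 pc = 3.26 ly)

M ≈ 13.06

d = 565 ly / 3.26 = 173.3 pc
5 log₁₀(d/10 pc) = 5 log₁₀(173.3) − 5 = 6.194
M = m − 5 log₁₀(d/10) = 19.25 − 6.194 = 13.056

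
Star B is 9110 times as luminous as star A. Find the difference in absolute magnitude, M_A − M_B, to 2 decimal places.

M_A − M_B ≈ 9.90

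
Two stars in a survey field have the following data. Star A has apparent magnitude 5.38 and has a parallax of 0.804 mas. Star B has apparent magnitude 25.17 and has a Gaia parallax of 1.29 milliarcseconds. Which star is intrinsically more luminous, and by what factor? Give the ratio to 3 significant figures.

Star A is more luminous, by a factor of 2.12×10^8.

Star A: p = 0.804 mas = 8.04×10^-4″ → d = 1/p = 1244 pc
Star A: M = m − 5 log₁₀ d + 5 = 5.38 − 5·3.0947 + 5 = -5.094
Star B: p = 1.29 mas = 1.29×10^-3″ → d = 1/p = 775.2 pc
Star B: M = m − 5 log₁₀ d + 5 = 25.17 − 5·2.8894 + 5 = 15.723
ΔM = M_A − M_B = -5.094 − (15.723) = -20.817; smaller M is more luminous → Star A.
L ratio = 10^(0.4 |ΔM|) = 10^8.327 = 2.122×10^8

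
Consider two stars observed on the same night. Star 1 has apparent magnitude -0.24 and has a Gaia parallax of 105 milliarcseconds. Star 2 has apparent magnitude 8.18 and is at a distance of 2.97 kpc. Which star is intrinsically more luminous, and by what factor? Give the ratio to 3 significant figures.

Star 2 is more luminous, by a factor of 41.7.

Star 1: p = 105 mas = 0.105″ → d = 1/p = 9.524 pc
Star 1: M = m − 5 log₁₀ d + 5 = -0.24 − 5·0.9788 + 5 = -0.134
Star 2: d = 2.97 kpc = 2970 pc
Star 2: M = m − 5 log₁₀ d + 5 = 8.18 − 5·3.4728 + 5 = -4.184
ΔM = M_1 − M_2 = -0.134 − (-4.184) = 4.050; smaller M is more luminous → Star 2.
L ratio = 10^(0.4 |ΔM|) = 10^1.620 = 41.68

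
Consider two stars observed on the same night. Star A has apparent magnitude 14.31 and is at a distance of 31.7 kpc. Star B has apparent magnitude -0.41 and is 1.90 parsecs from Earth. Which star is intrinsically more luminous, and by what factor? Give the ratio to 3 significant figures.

Star A is more luminous, by a factor of 360.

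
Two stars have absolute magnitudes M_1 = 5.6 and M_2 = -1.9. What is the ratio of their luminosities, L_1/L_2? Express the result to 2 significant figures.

L_1/L_2 ≈ 1.0×10^-3

ΔM = M_1 − M_2 = 7.5
L_1/L_2 = 10^(−0.4 ΔM) = 10^-3.000 = 1.000×10^-3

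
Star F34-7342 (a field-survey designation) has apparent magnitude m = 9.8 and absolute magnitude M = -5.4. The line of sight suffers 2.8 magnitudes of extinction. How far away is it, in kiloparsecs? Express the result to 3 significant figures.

d ≈ 3.02 kpc

m − M = 5 log₁₀(d/10 pc) + A  ⇒  9.8 − (-5.4) − 2.8 = 5 log₁₀(d/10)
12.400 = 5 log₁₀(d/10)
log₁₀ d = (m − M − A)/5 + 1 = 3.4800
d = 10^3.4800 = 3020 pc
= 3.020 kpc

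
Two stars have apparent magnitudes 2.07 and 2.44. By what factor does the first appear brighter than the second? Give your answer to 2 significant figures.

1.4

Δm = 2.07 − (2.44) = -0.37
Flux ratio = 10^(−0.4 Δm) = 10^(−0.4 × -0.37) = 10^0.148 = 1.406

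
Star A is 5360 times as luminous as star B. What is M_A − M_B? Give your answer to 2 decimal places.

Pogson: ΔM = −2.5 log₁₀(ratio) = −2.5 log₁₀(5360) = −2.5 × 3.7292 = -9.323
Star A is brighter, so it has the smaller magnitude: the difference is negative.

M_A − M_B ≈ -9.32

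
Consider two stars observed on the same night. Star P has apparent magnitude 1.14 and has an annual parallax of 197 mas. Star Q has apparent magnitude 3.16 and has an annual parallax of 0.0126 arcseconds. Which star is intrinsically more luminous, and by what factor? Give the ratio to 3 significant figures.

Star P: p = 197 mas = 0.197″ → d = 1/p = 5.076 pc
Star P: M = m − 5 log₁₀ d + 5 = 1.14 − 5·0.7055 + 5 = 2.612
Star Q: d = 1/p = 1/0.0126″ = 79.37 pc
Star Q: M = m − 5 log₁₀ d + 5 = 3.16 − 5·1.8996 + 5 = -1.338
ΔM = M_P − M_Q = 2.612 − (-1.338) = 3.950; smaller M is more luminous → Star Q.
L ratio = 10^(0.4 |ΔM|) = 10^1.580 = 38.04

Star Q is more luminous, by a factor of 38.0.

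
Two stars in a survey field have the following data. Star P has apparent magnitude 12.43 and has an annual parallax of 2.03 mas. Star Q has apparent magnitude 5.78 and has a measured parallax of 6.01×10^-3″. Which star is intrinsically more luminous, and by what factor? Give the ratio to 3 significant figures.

Star P: p = 2.03 mas = 2.03×10^-3″ → d = 1/p = 492.6 pc
Star P: M = m − 5 log₁₀ d + 5 = 12.43 − 5·2.6925 + 5 = 3.967
Star Q: d = 1/p = 1/6.01×10^-3″ = 166.4 pc
Star Q: M = m − 5 log₁₀ d + 5 = 5.78 − 5·2.2211 + 5 = -0.326
ΔM = M_P − M_Q = 3.967 − (-0.326) = 4.293; smaller M is more luminous → Star Q.
L ratio = 10^(0.4 |ΔM|) = 10^1.717 = 52.15

Star Q is more luminous, by a factor of 52.1.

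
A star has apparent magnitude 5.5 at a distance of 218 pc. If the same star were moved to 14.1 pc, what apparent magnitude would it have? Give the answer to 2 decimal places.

Flux ∝ 1/d², so Δm = 5 log₁₀(d₂/d₁) = 5 log₁₀(14.1/218) = -5.946
m₂ = m₁ + Δm = 5.5 + (-5.946) = -0.446

m ≈ -0.45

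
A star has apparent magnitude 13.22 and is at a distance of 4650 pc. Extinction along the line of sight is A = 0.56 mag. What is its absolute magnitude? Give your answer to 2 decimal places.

5 log₁₀(d/10 pc) = 5 log₁₀(4650) − 5 = 13.337
M = m − 5 log₁₀(d/10) − A = 13.22 − 13.337 − 0.56 = -0.677

M ≈ -0.68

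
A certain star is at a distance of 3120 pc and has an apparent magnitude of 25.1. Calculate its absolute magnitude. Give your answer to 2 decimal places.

M ≈ 12.63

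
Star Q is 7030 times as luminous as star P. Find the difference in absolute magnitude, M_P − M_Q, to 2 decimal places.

Pogson: ΔM = −2.5 log₁₀(ratio) = −2.5 log₁₀(7030) = −2.5 × 3.8470 = -9.617
Star Q is brighter so has the smaller magnitude: M_P − M_Q is positive.

M_P − M_Q ≈ 9.62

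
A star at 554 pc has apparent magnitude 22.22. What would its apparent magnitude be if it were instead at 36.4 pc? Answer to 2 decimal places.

m ≈ 16.31

Flux ∝ 1/d², so Δm = 5 log₁₀(d₂/d₁) = 5 log₁₀(36.4/554) = -5.912
m₂ = m₁ + Δm = 22.22 + (-5.912) = 16.308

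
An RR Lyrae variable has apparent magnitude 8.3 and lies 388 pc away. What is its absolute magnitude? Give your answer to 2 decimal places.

5 log₁₀(d/10 pc) = 5 log₁₀(388.0) − 5 = 7.944
M = m − 5 log₁₀(d/10) = 8.3 − 7.944 = 0.356

M ≈ 0.36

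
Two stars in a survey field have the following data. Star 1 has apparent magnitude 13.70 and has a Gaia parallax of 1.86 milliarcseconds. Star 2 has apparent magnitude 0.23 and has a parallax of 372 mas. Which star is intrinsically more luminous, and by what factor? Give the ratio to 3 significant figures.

Star 1: p = 1.86 mas = 1.86×10^-3″ → d = 1/p = 537.6 pc
Star 1: M = m − 5 log₁₀ d + 5 = 13.70 − 5·2.7305 + 5 = 5.048
Star 2: p = 372 mas = 0.372″ → d = 1/p = 2.688 pc
Star 2: M = m − 5 log₁₀ d + 5 = 0.23 − 5·0.4295 + 5 = 3.083
ΔM = M_1 − M_2 = 5.048 − (3.083) = 1.965; smaller M is more luminous → Star 2.
L ratio = 10^(0.4 |ΔM|) = 10^0.786 = 6.109

Star 2 is more luminous, by a factor of 6.11.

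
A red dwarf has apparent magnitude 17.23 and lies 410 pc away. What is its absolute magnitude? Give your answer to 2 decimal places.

M ≈ 9.17

5 log₁₀(d/10 pc) = 5 log₁₀(410.0) − 5 = 8.064
M = m − 5 log₁₀(d/10) = 17.23 − 8.064 = 9.166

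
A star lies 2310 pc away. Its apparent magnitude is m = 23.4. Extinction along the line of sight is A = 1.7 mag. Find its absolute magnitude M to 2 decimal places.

5 log₁₀(d/10 pc) = 5 log₁₀(2310) − 5 = 11.818
M = m − 5 log₁₀(d/10) − A = 23.4 − 11.818 − 1.7 = 9.882

M ≈ 9.88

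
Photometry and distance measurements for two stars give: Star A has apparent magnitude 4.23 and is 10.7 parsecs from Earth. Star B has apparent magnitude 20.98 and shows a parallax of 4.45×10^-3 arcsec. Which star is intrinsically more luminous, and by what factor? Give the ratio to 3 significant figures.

Star A is more luminous, by a factor of 11400.

Star A: M = m − 5 log₁₀ d + 5 = 4.23 − 5·1.0294 + 5 = 4.083
Star B: d = 1/p = 1/4.45×10^-3″ = 224.7 pc
Star B: M = m − 5 log₁₀ d + 5 = 20.98 − 5·2.3516 + 5 = 14.222
ΔM = M_A − M_B = 4.083 − (14.222) = -10.139; smaller M is more luminous → Star A.
L ratio = 10^(0.4 |ΔM|) = 10^4.055 = 11360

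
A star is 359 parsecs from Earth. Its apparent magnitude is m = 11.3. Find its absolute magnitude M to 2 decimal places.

5 log₁₀(d/10 pc) = 5 log₁₀(359.0) − 5 = 7.775
M = m − 5 log₁₀(d/10) = 11.3 − 7.775 = 3.525

M ≈ 3.52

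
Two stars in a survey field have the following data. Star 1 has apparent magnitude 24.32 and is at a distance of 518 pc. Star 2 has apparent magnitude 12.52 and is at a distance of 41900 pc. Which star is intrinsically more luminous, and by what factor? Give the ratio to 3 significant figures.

Star 1: M = m − 5 log₁₀ d + 5 = 24.32 − 5·2.7143 + 5 = 15.748
Star 2: M = m − 5 log₁₀ d + 5 = 12.52 − 5·4.6222 + 5 = -5.591
ΔM = M_1 − M_2 = 15.748 − (-5.591) = 21.339; smaller M is more luminous → Star 2.
L ratio = 10^(0.4 |ΔM|) = 10^8.536 = 3.434×10^8

Star 2 is more luminous, by a factor of 3.43×10^8.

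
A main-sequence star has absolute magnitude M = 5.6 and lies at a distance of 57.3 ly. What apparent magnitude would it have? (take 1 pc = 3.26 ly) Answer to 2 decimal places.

m ≈ 6.82

d = 57.3 ly / 3.26 = 17.58 pc
m = M + 5 log₁₀ d − 5 = 5.6 + 5·1.2449 − 5 = 6.825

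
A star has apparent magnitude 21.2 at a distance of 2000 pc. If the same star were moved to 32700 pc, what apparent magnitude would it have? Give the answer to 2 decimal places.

m ≈ 27.27

Flux ∝ 1/d², so Δm = 5 log₁₀(d₂/d₁) = 5 log₁₀(32700/2000) = 6.068
m₂ = m₁ + Δm = 21.2 + (6.068) = 27.268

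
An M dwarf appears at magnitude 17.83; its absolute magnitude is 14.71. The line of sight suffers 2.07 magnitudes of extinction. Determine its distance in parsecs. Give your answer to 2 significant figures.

d ≈ 16 pc

m − M = 5 log₁₀(d/10 pc) + A  ⇒  17.83 − (14.71) − 2.07 = 5 log₁₀(d/10)
1.050 = 5 log₁₀(d/10)
log₁₀ d = (m − M − A)/5 + 1 = 1.2100
d = 10^1.2100 = 16.22 pc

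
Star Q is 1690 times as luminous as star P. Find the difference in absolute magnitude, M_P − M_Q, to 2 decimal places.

Pogson: ΔM = −2.5 log₁₀(ratio) = −2.5 log₁₀(1690) = −2.5 × 3.2279 = -8.070
Star Q is brighter so has the smaller magnitude: M_P − M_Q is positive.

M_P − M_Q ≈ 8.07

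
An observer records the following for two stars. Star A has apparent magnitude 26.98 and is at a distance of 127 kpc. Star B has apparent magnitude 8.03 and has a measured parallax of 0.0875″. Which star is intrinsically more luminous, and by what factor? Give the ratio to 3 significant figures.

Star A is more luminous, by a factor of 3.25.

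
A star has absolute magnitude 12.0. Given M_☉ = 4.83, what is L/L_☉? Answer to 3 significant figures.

M − M_☉ = 12.0 − 4.83 = 7.170
L/L_☉ = 10^(−0.4 (M − M_☉)) = 10^-2.868 = 1.355×10^-3

L/L_☉ ≈ 1.36×10^-3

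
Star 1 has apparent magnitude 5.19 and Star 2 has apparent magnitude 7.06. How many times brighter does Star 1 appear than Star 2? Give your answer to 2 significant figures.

Magnitude difference = -1.87
Flux ratio = 10^(−0.4 Δm) = 10^(−0.4 × -1.87) = 10^0.748 = 5.598

5.6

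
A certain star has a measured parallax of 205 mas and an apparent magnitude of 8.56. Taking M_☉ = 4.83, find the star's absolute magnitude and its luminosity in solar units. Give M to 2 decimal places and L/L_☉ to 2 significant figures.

d = 1/p = 1000/205 mas = 4.878 pc
M = m − 5 log₁₀ d + 5 = 8.56 − 5·0.6882 + 5 = 10.119
M − M_☉ = 10.119 − 4.83 = 5.289
L/L_☉ = 10^(−0.4 × 5.289) = 7.665×10^-3

M ≈ 10.12; L/L_☉ ≈ 7.7×10^-3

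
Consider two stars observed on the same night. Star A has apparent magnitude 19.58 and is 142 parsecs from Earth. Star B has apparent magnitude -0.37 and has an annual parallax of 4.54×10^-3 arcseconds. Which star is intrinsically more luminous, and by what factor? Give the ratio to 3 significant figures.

Star A: M = m − 5 log₁₀ d + 5 = 19.58 − 5·2.1523 + 5 = 13.819
Star B: d = 1/p = 1/4.54×10^-3″ = 220.3 pc
Star B: M = m − 5 log₁₀ d + 5 = -0.37 − 5·2.3429 + 5 = -7.085
ΔM = M_A − M_B = 13.819 − (-7.085) = 20.903; smaller M is more luminous → Star B.
L ratio = 10^(0.4 |ΔM|) = 10^8.361 = 2.298×10^8

Star B is more luminous, by a factor of 2.30×10^8.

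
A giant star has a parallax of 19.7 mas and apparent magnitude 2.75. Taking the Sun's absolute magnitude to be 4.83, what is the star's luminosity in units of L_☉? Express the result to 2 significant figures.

L/L_☉ ≈ 180

d = 1/p = 1000/19.7 mas = 50.76 pc
M = m − 5 log₁₀ d + 5 = 2.75 − 5·1.7055 + 5 = -0.778
M − M_☉ = -0.778 − 4.83 = -5.608
L/L_☉ = 10^(−0.4 × -5.608) = 175.0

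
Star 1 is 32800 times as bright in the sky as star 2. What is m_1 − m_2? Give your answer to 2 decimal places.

m_1 − m_2 ≈ -11.29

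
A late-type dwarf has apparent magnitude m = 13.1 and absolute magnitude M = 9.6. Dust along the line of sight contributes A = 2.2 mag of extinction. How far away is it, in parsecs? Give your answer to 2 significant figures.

d ≈ 18 pc

m − M = 5 log₁₀(d/10 pc) + A  ⇒  13.1 − (9.6) − 2.2 = 5 log₁₀(d/10)
1.300 = 5 log₁₀(d/10)
log₁₀ d = (m − M − A)/5 + 1 = 1.2600
d = 10^1.2600 = 18.20 pc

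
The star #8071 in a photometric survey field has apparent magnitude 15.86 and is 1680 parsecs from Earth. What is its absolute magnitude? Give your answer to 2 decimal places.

M ≈ 4.73

5 log₁₀(d/10 pc) = 5 log₁₀(1680) − 5 = 11.127
M = m − 5 log₁₀(d/10) = 15.86 − 11.127 = 4.733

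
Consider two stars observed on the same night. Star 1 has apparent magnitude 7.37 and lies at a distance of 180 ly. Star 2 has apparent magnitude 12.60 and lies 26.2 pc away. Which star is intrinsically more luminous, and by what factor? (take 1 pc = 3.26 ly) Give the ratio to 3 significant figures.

Star 1 is more luminous, by a factor of 549.

Star 1: d = 180 ly / 3.26 = 55.21 pc
Star 1: M = m − 5 log₁₀ d + 5 = 7.37 − 5·1.7421 + 5 = 3.660
Star 2: M = m − 5 log₁₀ d + 5 = 12.60 − 5·1.4183 + 5 = 10.508
ΔM = M_1 − M_2 = 3.660 − (10.508) = -6.849; smaller M is more luminous → Star 1.
L ratio = 10^(0.4 |ΔM|) = 10^2.740 = 548.9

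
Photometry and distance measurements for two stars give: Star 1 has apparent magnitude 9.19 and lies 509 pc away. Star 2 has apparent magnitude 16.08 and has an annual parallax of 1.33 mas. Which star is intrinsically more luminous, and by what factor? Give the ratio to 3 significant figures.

Star 1 is more luminous, by a factor of 261.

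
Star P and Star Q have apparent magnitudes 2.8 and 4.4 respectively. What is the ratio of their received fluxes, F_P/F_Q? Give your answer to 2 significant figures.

Δm = 2.8 − (4.4) = -1.6
Flux ratio = 10^(−0.4 Δm) = 10^(−0.4 × -1.6) = 10^0.640 = 4.365

F_P/F_Q ≈ 4.4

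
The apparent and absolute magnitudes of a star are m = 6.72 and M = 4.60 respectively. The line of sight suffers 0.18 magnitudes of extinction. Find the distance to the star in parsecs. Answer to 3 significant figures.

m − M = 5 log₁₀(d/10 pc) + A  ⇒  6.72 − (4.60) − 0.18 = 5 log₁₀(d/10)
1.940 = 5 log₁₀(d/10)
log₁₀ d = (m − M − A)/5 + 1 = 1.3880
d = 10^1.3880 = 24.43 pc

d ≈ 24.4 pc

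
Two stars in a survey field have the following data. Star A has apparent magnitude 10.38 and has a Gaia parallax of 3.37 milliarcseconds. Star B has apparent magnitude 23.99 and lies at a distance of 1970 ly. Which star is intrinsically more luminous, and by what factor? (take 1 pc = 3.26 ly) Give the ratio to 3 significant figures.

Star A is more luminous, by a factor of 67000.

Star A: p = 3.37 mas = 3.37×10^-3″ → d = 1/p = 296.7 pc
Star A: M = m − 5 log₁₀ d + 5 = 10.38 − 5·2.4724 + 5 = 3.018
Star B: d = 1970 ly / 3.26 = 604.3 pc
Star B: M = m − 5 log₁₀ d + 5 = 23.99 − 5·2.7812 + 5 = 15.084
ΔM = M_A − M_B = 3.018 − (15.084) = -12.066; smaller M is more luminous → Star A.
L ratio = 10^(0.4 |ΔM|) = 10^4.826 = 67030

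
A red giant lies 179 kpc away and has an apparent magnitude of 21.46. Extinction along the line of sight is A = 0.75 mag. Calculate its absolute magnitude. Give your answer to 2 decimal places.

M ≈ -0.55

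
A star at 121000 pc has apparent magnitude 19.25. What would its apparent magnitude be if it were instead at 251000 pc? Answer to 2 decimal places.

m ≈ 20.83

Flux ∝ 1/d², so Δm = 5 log₁₀(d₂/d₁) = 5 log₁₀(251000/121000) = 1.584
m₂ = m₁ + Δm = 19.25 + (1.584) = 20.834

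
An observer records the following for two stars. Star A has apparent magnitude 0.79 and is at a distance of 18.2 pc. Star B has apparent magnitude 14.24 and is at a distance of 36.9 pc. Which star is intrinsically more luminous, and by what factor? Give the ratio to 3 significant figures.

Star A is more luminous, by a factor of 58400.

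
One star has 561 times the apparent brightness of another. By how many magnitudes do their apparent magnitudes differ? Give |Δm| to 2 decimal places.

Pogson: Δm = −2.5 log₁₀(ratio) = −2.5 log₁₀(561) = −2.5 × 2.7490 = -6.872

|Δm| ≈ 6.87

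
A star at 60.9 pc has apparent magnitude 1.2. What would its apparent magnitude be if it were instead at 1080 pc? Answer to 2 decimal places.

m ≈ 7.44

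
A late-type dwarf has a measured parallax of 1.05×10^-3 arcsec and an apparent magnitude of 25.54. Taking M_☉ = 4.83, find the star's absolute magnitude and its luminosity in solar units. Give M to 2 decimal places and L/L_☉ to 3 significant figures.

d = 1/p = 1/1.05×10^-3″ = 952.4 pc
M = m − 5 log₁₀ d + 5 = 25.54 − 5·2.9788 + 5 = 15.646
M − M_☉ = 15.646 − 4.83 = 10.816
L/L_☉ = 10^(−0.4 × 10.816) = 4.717×10^-5

M ≈ 15.65; L/L_☉ ≈ 4.72×10^-5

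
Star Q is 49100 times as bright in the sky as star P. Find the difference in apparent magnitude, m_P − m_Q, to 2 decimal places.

Pogson: Δm = −2.5 log₁₀(ratio) = −2.5 log₁₀(49100) = −2.5 × 4.6911 = -11.728
Star Q is brighter so has the smaller magnitude: m_P − m_Q is positive.

m_P − m_Q ≈ 11.73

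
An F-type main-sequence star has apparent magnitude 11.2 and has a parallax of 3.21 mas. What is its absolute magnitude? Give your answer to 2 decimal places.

p = 3.21 mas = 3.21×10^-3″ → d = 1/p = 311.5 pc
5 log₁₀(d/10 pc) = 5 log₁₀(311.5) − 5 = 7.467
M = m − 5 log₁₀(d/10) = 11.2 − 7.467 = 3.733

M ≈ 3.73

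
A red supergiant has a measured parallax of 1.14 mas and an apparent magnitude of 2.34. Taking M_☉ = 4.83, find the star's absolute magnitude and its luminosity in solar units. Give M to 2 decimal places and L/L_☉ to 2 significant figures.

d = 1/p = 1000/1.14 mas = 877.2 pc
M = m − 5 log₁₀ d + 5 = 2.34 − 5·2.9431 + 5 = -7.375
M − M_☉ = -7.375 − 4.83 = -12.205
L/L_☉ = 10^(−0.4 × -12.205) = 76240

M ≈ -7.38; L/L_☉ ≈ 76000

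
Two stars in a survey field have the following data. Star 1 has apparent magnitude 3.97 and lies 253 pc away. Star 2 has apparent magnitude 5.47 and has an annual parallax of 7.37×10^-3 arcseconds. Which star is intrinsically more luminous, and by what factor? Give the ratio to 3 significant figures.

Star 1 is more luminous, by a factor of 13.8.

Star 1: M = m − 5 log₁₀ d + 5 = 3.97 − 5·2.4031 + 5 = -3.046
Star 2: d = 1/p = 1/7.37×10^-3″ = 135.7 pc
Star 2: M = m − 5 log₁₀ d + 5 = 5.47 − 5·2.1325 + 5 = -0.193
ΔM = M_1 − M_2 = -3.046 − (-0.193) = -2.853; smaller M is more luminous → Star 1.
L ratio = 10^(0.4 |ΔM|) = 10^1.141 = 13.84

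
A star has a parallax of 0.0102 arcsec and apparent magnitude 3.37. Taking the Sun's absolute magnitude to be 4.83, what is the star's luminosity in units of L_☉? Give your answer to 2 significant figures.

L/L_☉ ≈ 370

d = 1/p = 1/0.0102″ = 98.04 pc
M = m − 5 log₁₀ d + 5 = 3.37 − 5·1.9914 + 5 = -1.587
M − M_☉ = -1.587 − 4.83 = -6.417
L/L_☉ = 10^(−0.4 × -6.417) = 368.8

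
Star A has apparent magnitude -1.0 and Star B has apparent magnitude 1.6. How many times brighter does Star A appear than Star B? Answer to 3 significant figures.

Magnitude difference = -2.6
Flux ratio = 10^(−0.4 Δm) = 10^(−0.4 × -2.6) = 10^1.040 = 10.96

11.0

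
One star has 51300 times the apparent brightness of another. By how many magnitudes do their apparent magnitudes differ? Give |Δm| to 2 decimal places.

|Δm| ≈ 11.78

Pogson: Δm = −2.5 log₁₀(ratio) = −2.5 log₁₀(51300) = −2.5 × 4.7101 = -11.775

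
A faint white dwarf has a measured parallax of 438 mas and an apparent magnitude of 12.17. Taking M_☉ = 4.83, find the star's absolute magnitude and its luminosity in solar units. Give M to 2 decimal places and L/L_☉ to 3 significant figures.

d = 1/p = 1000/438 mas = 2.283 pc
M = m − 5 log₁₀ d + 5 = 12.17 − 5·0.3585 + 5 = 15.377
M − M_☉ = 15.377 − 4.83 = 10.547
L/L_☉ = 10^(−0.4 × 10.547) = 6.040×10^-5

M ≈ 15.38; L/L_☉ ≈ 6.04×10^-5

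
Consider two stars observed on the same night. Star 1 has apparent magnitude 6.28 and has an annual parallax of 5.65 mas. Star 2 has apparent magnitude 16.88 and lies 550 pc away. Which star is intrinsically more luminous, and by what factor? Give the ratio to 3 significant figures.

Star 1 is more luminous, by a factor of 1800.

Star 1: p = 5.65 mas = 5.65×10^-3″ → d = 1/p = 177.0 pc
Star 1: M = m − 5 log₁₀ d + 5 = 6.28 − 5·2.2480 + 5 = 0.040
Star 2: M = m − 5 log₁₀ d + 5 = 16.88 − 5·2.7404 + 5 = 8.178
ΔM = M_1 − M_2 = 0.040 − (8.178) = -8.138; smaller M is more luminous → Star 1.
L ratio = 10^(0.4 |ΔM|) = 10^3.255 = 1800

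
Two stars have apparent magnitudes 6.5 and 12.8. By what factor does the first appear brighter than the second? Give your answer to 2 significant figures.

330

Δm = 6.5 − (12.8) = -6.3
Flux ratio = 10^(−0.4 Δm) = 10^(−0.4 × -6.3) = 10^2.520 = 331.1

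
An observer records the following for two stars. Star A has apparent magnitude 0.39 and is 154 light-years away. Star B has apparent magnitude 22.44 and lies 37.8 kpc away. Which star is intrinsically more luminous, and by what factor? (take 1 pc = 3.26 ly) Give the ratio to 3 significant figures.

Star A is more luminous, by a factor of 1030.

Star A: d = 154 ly / 3.26 = 47.24 pc
Star A: M = m − 5 log₁₀ d + 5 = 0.39 − 5·1.6743 + 5 = -2.982
Star B: d = 37.8 kpc = 37800 pc
Star B: M = m − 5 log₁₀ d + 5 = 22.44 − 5·4.5775 + 5 = 4.553
ΔM = M_A − M_B = -2.982 − (4.553) = -7.534; smaller M is more luminous → Star A.
L ratio = 10^(0.4 |ΔM|) = 10^3.014 = 1032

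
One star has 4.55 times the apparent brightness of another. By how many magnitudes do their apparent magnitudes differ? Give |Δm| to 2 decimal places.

|Δm| ≈ 1.65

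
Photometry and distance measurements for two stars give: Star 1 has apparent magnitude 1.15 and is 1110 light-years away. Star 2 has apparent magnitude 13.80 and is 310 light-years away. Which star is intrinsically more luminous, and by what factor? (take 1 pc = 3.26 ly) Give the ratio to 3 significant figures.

Star 1 is more luminous, by a factor of 1.47×10^6.

Star 1: d = 1110 ly / 3.26 = 340.5 pc
Star 1: M = m − 5 log₁₀ d + 5 = 1.15 − 5·2.5321 + 5 = -6.511
Star 2: d = 310 ly / 3.26 = 95.09 pc
Star 2: M = m − 5 log₁₀ d + 5 = 13.80 − 5·1.9781 + 5 = 8.909
ΔM = M_1 − M_2 = -6.511 − (8.909) = -15.420; smaller M is more luminous → Star 1.
L ratio = 10^(0.4 |ΔM|) = 10^6.168 = 1.472×10^6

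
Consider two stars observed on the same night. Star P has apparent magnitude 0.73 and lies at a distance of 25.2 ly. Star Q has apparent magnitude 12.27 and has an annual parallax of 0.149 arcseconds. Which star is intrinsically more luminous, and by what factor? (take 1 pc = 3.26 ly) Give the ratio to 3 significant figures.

Star P is more luminous, by a factor of 54800.

Star P: d = 25.2 ly / 3.26 = 7.730 pc
Star P: M = m − 5 log₁₀ d + 5 = 0.73 − 5·0.8882 + 5 = 1.289
Star Q: d = 1/p = 1/0.149″ = 6.711 pc
Star Q: M = m − 5 log₁₀ d + 5 = 12.27 − 5·0.8268 + 5 = 13.136
ΔM = M_P − M_Q = 1.289 − (13.136) = -11.847; smaller M is more luminous → Star P.
L ratio = 10^(0.4 |ΔM|) = 10^4.739 = 54790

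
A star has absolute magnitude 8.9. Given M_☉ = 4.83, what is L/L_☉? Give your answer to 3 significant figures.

L/L_☉ ≈ 0.0236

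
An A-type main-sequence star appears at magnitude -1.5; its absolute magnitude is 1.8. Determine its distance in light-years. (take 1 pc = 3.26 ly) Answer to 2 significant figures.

d ≈ 7.1 ly

μ = m − M = -3.300
m − M = 5 log₁₀ d − 5
log₁₀ d = (m − M)/5 + 1 = 0.3400
d = 10^0.3400 = 2.188 pc
= 7.132 ly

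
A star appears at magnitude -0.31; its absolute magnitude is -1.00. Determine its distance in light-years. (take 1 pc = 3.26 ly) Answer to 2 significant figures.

d ≈ 45 ly

Distance modulus: m − M = -0.31 − (-1.00) = 0.690
m − M = 5 log₁₀ d − 5
log₁₀ d = (m − M)/5 + 1 = 1.1380
d = 10^1.1380 = 13.74 pc
= 44.79 ly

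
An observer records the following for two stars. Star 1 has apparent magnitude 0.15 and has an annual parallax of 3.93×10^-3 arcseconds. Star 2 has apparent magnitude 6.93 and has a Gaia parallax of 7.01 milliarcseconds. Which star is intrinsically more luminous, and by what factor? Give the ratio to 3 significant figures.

Star 1 is more luminous, by a factor of 1640.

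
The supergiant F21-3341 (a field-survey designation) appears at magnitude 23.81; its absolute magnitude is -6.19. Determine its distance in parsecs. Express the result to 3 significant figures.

Distance modulus: m − M = 23.81 − (-6.19) = 30.000
m − M = 5 log₁₀ d − 5
log₁₀ d = (m − M)/5 + 1 = 7.0000
d = 10^7.0000 = 1.000×10^7 pc

d ≈ 1.00×10^7 pc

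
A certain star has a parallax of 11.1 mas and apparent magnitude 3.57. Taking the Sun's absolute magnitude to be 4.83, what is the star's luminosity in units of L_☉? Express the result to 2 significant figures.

L/L_☉ ≈ 260

d = 1/p = 1000/11.1 mas = 90.09 pc
M = m − 5 log₁₀ d + 5 = 3.57 − 5·1.9547 + 5 = -1.203
M − M_☉ = -1.203 − 4.83 = -6.033
L/L_☉ = 10^(−0.4 × -6.033) = 259.0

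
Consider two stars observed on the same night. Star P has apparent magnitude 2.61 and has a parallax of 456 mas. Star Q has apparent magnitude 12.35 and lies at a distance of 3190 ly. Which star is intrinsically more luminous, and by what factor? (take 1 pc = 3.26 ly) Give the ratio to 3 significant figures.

Star Q is more luminous, by a factor of 25.3.

Star P: p = 456 mas = 0.456″ → d = 1/p = 2.193 pc
Star P: M = m − 5 log₁₀ d + 5 = 2.61 − 5·0.3410 + 5 = 5.905
Star Q: d = 3190 ly / 3.26 = 978.5 pc
Star Q: M = m − 5 log₁₀ d + 5 = 12.35 − 5·2.9906 + 5 = 2.397
ΔM = M_P − M_Q = 5.905 − (2.397) = 3.508; smaller M is more luminous → Star Q.
L ratio = 10^(0.4 |ΔM|) = 10^1.403 = 25.30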